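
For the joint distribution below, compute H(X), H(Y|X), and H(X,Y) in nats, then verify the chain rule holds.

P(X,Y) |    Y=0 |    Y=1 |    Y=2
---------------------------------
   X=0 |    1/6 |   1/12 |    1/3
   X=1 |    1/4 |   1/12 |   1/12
H(X,Y) = 1.6326, H(X) = 0.6792, H(Y|X) = 0.9534 (all in nats)

Chain rule: H(X,Y) = H(X) + H(Y|X)

Left side — joint entropy directly:
H(X,Y) = -Σ p(x,y) log p(x,y) = 1.6326 nats

Right side — compute H(Y|X) from the conditional distributions:
P(X) = (7/12, 5/12), so H(X) = 0.6792 nats
H(Y|X) = Σ_x P(X=x) · H(Y|X=x):
  P(Y|X=0) = (2/7, 1/7, 4/7), H(Y|X=0) = 0.9557, weight P(X=0) = 7/12
  P(Y|X=1) = (3/5, 1/5, 1/5), H(Y|X=1) = 0.9503, weight P(X=1) = 5/12
H(Y|X) = 0.9534 nats

H(X) + H(Y|X) = 0.6792 + 0.9534 = 1.6326 nats

Both sides equal 1.6326 nats. ✓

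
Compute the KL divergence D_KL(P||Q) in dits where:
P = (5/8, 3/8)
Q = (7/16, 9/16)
0.0308 dits

KL divergence: D_KL(P||Q) = Σ p(x) log(p(x)/q(x))

Computing term by term:
  x=0: 5/8 × log_10[(5/8)/(7/16)] = 5/8 × 0.1549 = 0.0968
  x=1: 3/8 × log_10[(3/8)/(9/16)] = 3/8 × -0.1761 = -0.0660

D_KL(P||Q) = 0.0308 dits

Note: KL divergence is always non-negative and equals 0 iff P = Q.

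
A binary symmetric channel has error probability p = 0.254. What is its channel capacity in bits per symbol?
0.1824 bits

For a binary symmetric channel (BSC) with error probability p:
Capacity C = 1 - H(p) bits per symbol

where H(p) = -p log₂(p) - (1-p) log₂(1-p) is the binary entropy function.

H(0.254) = 0.8176 bits
C = 1 - 0.8176 = 0.1824 bits per symbol

This means we can reliably transmit up to 0.1824 bits of information per channel use.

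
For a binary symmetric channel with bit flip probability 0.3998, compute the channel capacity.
0.0292 bits

For a binary symmetric channel (BSC) with error probability p:
Capacity C = 1 - H(p) bits per symbol

where H(p) = -p log₂(p) - (1-p) log₂(1-p) is the binary entropy function.

H(0.3998) = 0.9708 bits
C = 1 - 0.9708 = 0.0292 bits per symbol

This means we can reliably transmit up to 0.0292 bits of information per channel use.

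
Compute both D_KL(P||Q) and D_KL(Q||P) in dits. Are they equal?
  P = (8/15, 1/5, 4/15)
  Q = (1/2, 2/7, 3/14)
D_KL(P||Q) = 0.0093, D_KL(Q||P) = 0.0099

KL divergence is not symmetric: D_KL(P||Q) ≠ D_KL(Q||P) in general.

D_KL(P||Q) = 0.0093 dits
D_KL(Q||P) = 0.0099 dits

No, they are not equal!

This asymmetry is why KL divergence is not a true distance metric.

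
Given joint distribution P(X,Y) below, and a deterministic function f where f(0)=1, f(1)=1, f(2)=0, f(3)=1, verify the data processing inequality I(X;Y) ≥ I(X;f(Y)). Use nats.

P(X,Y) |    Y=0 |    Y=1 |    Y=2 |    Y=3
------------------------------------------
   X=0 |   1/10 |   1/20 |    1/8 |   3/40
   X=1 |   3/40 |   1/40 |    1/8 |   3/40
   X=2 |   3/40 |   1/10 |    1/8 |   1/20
I(X;Y) = 0.0282, I(X;f(Y)) = 0.0016, inequality holds: 0.0282 ≥ 0.0016

Data Processing Inequality: For any Markov chain X → Y → Z, we have I(X;Y) ≥ I(X;Z).

Here Z = f(Y) is a deterministic function of Y, forming X → Y → Z.

Original I(X;Y) = 0.0282 nats

After applying f:
P(X,Z) where Z=f(Y):
- P(X,Z=0) = P(X,Y=2)
- P(X,Z=1) = P(X,Y=0) + P(X,Y=1) + P(X,Y=3)

I(X;Z) = I(X;f(Y)) = 0.0016 nats

Verification: 0.0282 ≥ 0.0016 ✓

Information cannot be created by processing; the function f can only lose information about X.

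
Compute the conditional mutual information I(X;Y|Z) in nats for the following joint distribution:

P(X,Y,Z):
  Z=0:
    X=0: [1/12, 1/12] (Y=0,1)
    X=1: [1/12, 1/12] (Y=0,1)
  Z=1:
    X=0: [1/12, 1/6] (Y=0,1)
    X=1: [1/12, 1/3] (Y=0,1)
0.0073 nats

Conditional mutual information: I(X;Y|Z) = H(X|Z) + H(Y|Z) - H(X,Y|Z)

H(Z) = 0.6365
H(X,Z) = 1.3086 → H(X|Z) = 0.6721
H(Y,Z) = 1.2425 → H(Y|Z) = 0.6059
H(X,Y,Z) = 1.9073 → H(X,Y|Z) = 1.2708

I(X;Y|Z) = 0.6721 + 0.6059 - 1.2708 = 0.0073 nats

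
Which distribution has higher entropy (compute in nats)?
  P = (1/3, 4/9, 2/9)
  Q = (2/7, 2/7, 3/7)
Q

Computing entropies in nats:
H(P) = 1.0609
H(Q) = 1.0790

Distribution Q has higher entropy.

Intuition: The distribution closer to uniform (more spread out) has higher entropy.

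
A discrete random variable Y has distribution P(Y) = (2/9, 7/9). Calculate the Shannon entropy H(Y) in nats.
0.5297 nats

Shannon entropy is H(X) = -Σ p(x) log p(x).

For P = (2/9, 7/9):
H = -2/9 × log_e(2/9) -7/9 × log_e(7/9)
H = 0.5297 nats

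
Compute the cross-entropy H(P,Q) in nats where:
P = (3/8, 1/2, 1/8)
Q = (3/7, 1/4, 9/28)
1.1528 nats

Cross-entropy: H(P,Q) = -Σ p(x) log q(x)

Alternatively: H(P,Q) = H(P) + D_KL(P||Q)
H(P) = 0.9743 nats
D_KL(P||Q) = 0.1784 nats

H(P,Q) = 0.9743 + 0.1784 = 1.1528 nats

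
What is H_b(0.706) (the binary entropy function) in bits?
0.8738 bits

The binary entropy function is:
H(p) = -p log(p) - (1-p) log(1-p)

H(0.706) = -0.706 × log_2(0.706) - 0.294 × log_2(0.294)
H(0.706) = 0.8738 bits

Note: Binary entropy is maximized at p=0.5 (H=1 bit) and minimized at p=0 or p=1 (H=0).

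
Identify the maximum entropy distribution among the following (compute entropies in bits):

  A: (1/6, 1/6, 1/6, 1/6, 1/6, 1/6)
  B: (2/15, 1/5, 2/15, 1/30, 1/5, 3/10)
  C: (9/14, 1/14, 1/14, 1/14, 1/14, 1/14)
A

For a discrete distribution over n outcomes, entropy is maximized by the uniform distribution.

Computing entropies:
H(A) = 2.5850 bits
H(B) = 2.3886 bits
H(C) = 1.7695 bits

The uniform distribution (where all probabilities equal 1/6) achieves the maximum entropy of log_2(6) = 2.5850 bits.

Distribution A has the highest entropy.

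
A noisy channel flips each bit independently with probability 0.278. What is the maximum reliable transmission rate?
0.1473 bits

For a binary symmetric channel (BSC) with error probability p:
Capacity C = 1 - H(p) bits per symbol

where H(p) = -p log₂(p) - (1-p) log₂(1-p) is the binary entropy function.

H(0.278) = 0.8527 bits
C = 1 - 0.8527 = 0.1473 bits per symbol

This means we can reliably transmit up to 0.1473 bits of information per channel use.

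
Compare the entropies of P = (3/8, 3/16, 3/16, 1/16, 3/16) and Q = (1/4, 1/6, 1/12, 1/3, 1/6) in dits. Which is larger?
Q

Computing entropies in dits:
H(P) = 0.6439
H(Q) = 0.6589

Distribution Q has higher entropy.

Intuition: The distribution closer to uniform (more spread out) has higher entropy.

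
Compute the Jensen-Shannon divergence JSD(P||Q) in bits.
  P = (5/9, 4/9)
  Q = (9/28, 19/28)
0.0406 bits

Jensen-Shannon divergence is:
JSD(P||Q) = 0.5 × D_KL(P||M) + 0.5 × D_KL(Q||M)
where M = 0.5 × (P + Q) is the mixture distribution.

M = 0.5 × (5/9, 4/9) + 0.5 × (9/28, 19/28) = (0.438492, 0.561508)

D_KL(P||M) = 0.0397 bits
D_KL(Q||M) = 0.0414 bits

JSD(P||Q) = 0.5 × 0.0397 + 0.5 × 0.0414 = 0.0406 bits

Unlike KL divergence, JSD is symmetric and bounded: 0 ≤ JSD ≤ log(2).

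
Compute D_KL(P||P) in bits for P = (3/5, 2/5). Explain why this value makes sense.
0.0000 bits

KL divergence satisfies the Gibbs inequality: D_KL(P||Q) ≥ 0 for all distributions P, Q.

D_KL(P||Q) = Σ p(x) log(p(x)/q(x))
Each term is p(x) × log_2(p(x)/p(x)) = p(x) × log_2(1) = 0, so the sum is 0.
D_KL(P||Q) = 0.0000 bits

When P = Q, the KL divergence is exactly 0, as there is no 'divergence' between identical distributions.

This non-negativity is a fundamental property: relative entropy cannot be negative because it measures how different Q is from P.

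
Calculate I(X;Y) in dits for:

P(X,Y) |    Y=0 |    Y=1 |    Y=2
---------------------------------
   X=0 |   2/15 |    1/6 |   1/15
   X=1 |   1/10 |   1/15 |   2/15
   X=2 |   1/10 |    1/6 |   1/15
0.0190 dits

Mutual information: I(X;Y) = H(X) + H(Y) - H(X,Y)

Marginals:
P(X) = (11/30, 3/10, 1/3), H(X) = 0.4757 dits
P(Y) = (1/3, 2/5, 4/15), H(Y) = 0.4713 dits

Joint entropy: H(X,Y) = 0.9280 dits

I(X;Y) = 0.4757 + 0.4713 - 0.9280 = 0.0190 dits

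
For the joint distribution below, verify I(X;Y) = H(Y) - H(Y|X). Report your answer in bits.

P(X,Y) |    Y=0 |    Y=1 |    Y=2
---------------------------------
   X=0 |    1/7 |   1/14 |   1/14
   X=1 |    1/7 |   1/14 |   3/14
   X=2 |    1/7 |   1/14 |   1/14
I(X;Y) = 0.0481 bits

Mutual information has multiple equivalent forms:
- I(X;Y) = H(X) - H(X|Y)
- I(X;Y) = H(Y) - H(Y|X)
- I(X;Y) = H(X) + H(Y) - H(X,Y)

Computing all quantities:
H(X) = 1.5567, H(Y) = 1.5306, H(X,Y) = 3.0391
H(X|Y) = 1.5085, H(Y|X) = 1.4825

Verification:
H(X) - H(X|Y) = 1.5567 - 1.5085 = 0.0481
H(Y) - H(Y|X) = 1.5306 - 1.4825 = 0.0481
H(X) + H(Y) - H(X,Y) = 1.5567 + 1.5306 - 3.0391 = 0.0481

All forms give I(X;Y) = 0.0481 bits. ✓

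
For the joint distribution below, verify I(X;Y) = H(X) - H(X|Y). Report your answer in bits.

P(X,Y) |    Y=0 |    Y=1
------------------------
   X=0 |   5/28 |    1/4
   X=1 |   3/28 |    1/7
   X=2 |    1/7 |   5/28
I(X;Y) = 0.0004 bits

Mutual information has multiple equivalent forms:
- I(X;Y) = H(X) - H(X|Y)
- I(X;Y) = H(Y) - H(Y|X)
- I(X;Y) = H(X) + H(Y) - H(X,Y)

Computing all quantities:
H(X) = 1.5502, H(Y) = 0.9852, H(X,Y) = 2.5350
H(X|Y) = 1.5498, H(Y|X) = 0.9848

Verification:
H(X) - H(X|Y) = 1.5502 - 1.5498 = 0.0004
H(Y) - H(Y|X) = 0.9852 - 0.9848 = 0.0004
H(X) + H(Y) - H(X,Y) = 1.5502 + 0.9852 - 2.5350 = 0.0004

All forms give I(X;Y) = 0.0004 bits. ✓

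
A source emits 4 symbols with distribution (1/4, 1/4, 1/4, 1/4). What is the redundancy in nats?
0.0000 nats

Redundancy measures how far a source is from maximum entropy:
R = H_max - H(X)

Maximum entropy for 4 symbols: H_max = log_e(4) = 1.3863 nats
Actual entropy: H(X) = 1.3863 nats
Redundancy: R = 1.3863 - 1.3863 = 0.0000 nats

This redundancy represents potential for compression: the source could be compressed by 0.0000 nats per symbol.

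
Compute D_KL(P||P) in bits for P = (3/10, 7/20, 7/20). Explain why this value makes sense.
0.0000 bits

KL divergence satisfies the Gibbs inequality: D_KL(P||Q) ≥ 0 for all distributions P, Q.

D_KL(P||Q) = Σ p(x) log(p(x)/q(x))
Each term is p(x) × log_2(p(x)/p(x)) = p(x) × log_2(1) = 0, so the sum is 0.
D_KL(P||Q) = 0.0000 bits

When P = Q, the KL divergence is exactly 0, as there is no 'divergence' between identical distributions.

This non-negativity is a fundamental property: relative entropy cannot be negative because it measures how different Q is from P.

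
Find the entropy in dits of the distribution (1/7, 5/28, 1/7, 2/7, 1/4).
0.6810 dits

Shannon entropy is H(X) = -Σ p(x) log p(x).

For P = (1/7, 5/28, 1/7, 2/7, 1/4):
H = -1/7 × log_10(1/7) -5/28 × log_10(5/28) -1/7 × log_10(1/7) -2/7 × log_10(2/7) -1/4 × log_10(1/4)
H = 0.6810 dits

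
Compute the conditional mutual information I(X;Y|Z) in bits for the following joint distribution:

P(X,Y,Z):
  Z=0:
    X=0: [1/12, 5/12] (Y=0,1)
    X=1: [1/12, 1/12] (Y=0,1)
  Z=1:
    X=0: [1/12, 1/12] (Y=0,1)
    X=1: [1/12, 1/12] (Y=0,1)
0.0492 bits

Conditional mutual information: I(X;Y|Z) = H(X|Z) + H(Y|Z) - H(X,Y|Z)

H(Z) = 0.9183
H(X,Z) = 1.7925 → H(X|Z) = 0.8742
H(Y,Z) = 1.7925 → H(Y|Z) = 0.8742
H(X,Y,Z) = 2.6175 → H(X,Y|Z) = 1.6992

I(X;Y|Z) = 0.8742 + 0.8742 - 1.6992 = 0.0492 bits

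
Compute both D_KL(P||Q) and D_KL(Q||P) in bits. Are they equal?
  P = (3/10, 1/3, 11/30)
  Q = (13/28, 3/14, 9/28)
D_KL(P||Q) = 0.0931, D_KL(Q||P) = 0.0949

KL divergence is not symmetric: D_KL(P||Q) ≠ D_KL(Q||P) in general.

D_KL(P||Q) = 0.0931 bits
D_KL(Q||P) = 0.0949 bits

No, they are not equal!

This asymmetry is why KL divergence is not a true distance metric.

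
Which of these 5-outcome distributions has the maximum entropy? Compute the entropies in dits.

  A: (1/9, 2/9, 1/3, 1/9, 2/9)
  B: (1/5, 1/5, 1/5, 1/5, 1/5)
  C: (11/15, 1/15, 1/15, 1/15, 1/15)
B

For a discrete distribution over n outcomes, entropy is maximized by the uniform distribution.

Computing entropies:
H(A) = 0.6614 dits
H(B) = 0.6990 dits
H(C) = 0.4124 dits

The uniform distribution (where all probabilities equal 1/5) achieves the maximum entropy of log_10(5) = 0.6990 dits.

Distribution B has the highest entropy.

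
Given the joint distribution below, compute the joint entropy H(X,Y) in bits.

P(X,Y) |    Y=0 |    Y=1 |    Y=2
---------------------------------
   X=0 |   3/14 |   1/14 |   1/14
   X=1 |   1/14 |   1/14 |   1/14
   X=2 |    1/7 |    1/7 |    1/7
3.0391 bits

Joint entropy is H(X,Y) = -Σ_{x,y} p(x,y) log p(x,y).

Summing over all non-zero entries:
H(X,Y) = -[3/14·log_2(3/14) + 1/14·log_2(1/14) + 1/14·log_2(1/14) + 1/14·log_2(1/14) + 1/14·log_2(1/14) + 1/14·log_2(1/14) + 1/7·log_2(1/7) + 1/7·log_2(1/7) + 1/7·log_2(1/7)]
H(X,Y) = 3.0391 bits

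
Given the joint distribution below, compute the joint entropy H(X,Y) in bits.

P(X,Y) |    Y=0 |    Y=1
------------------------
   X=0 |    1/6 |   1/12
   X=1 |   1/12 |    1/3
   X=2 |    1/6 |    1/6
2.4183 bits

Joint entropy is H(X,Y) = -Σ_{x,y} p(x,y) log p(x,y).

Summing over all non-zero entries:
H(X,Y) = -[1/6·log_2(1/6) + 1/12·log_2(1/12) + 1/12·log_2(1/12) + 1/3·log_2(1/3) + 1/6·log_2(1/6) + 1/6·log_2(1/6)]
H(X,Y) = 2.4183 bits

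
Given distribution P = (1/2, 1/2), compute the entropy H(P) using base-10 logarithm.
0.3010 dits

Shannon entropy is H(X) = -Σ p(x) log p(x).

For P = (1/2, 1/2):
H = -1/2 × log_10(1/2) -1/2 × log_10(1/2)
H = 0.3010 dits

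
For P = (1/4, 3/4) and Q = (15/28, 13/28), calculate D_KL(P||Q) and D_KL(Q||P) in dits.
D_KL(P||Q) = 0.0735, D_KL(Q||P) = 0.0806

KL divergence is not symmetric: D_KL(P||Q) ≠ D_KL(Q||P) in general.

D_KL(P||Q) = 0.0735 dits
D_KL(Q||P) = 0.0806 dits

No, they are not equal!

This asymmetry is why KL divergence is not a true distance metric.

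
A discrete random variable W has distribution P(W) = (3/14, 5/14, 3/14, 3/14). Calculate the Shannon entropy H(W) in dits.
0.5898 dits

Shannon entropy is H(X) = -Σ p(x) log p(x).

For P = (3/14, 5/14, 3/14, 3/14):
H = -3/14 × log_10(3/14) -5/14 × log_10(5/14) -3/14 × log_10(3/14) -3/14 × log_10(3/14)
H = 0.5898 dits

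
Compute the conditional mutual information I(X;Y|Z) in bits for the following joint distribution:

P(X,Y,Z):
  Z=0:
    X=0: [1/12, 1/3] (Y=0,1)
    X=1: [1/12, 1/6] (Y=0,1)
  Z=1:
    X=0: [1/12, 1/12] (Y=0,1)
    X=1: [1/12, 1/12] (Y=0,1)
0.0105 bits

Conditional mutual information: I(X;Y|Z) = H(X|Z) + H(Y|Z) - H(X,Y|Z)

H(Z) = 0.9183
H(X,Z) = 1.8879 → H(X|Z) = 0.9696
H(Y,Z) = 1.7925 → H(Y|Z) = 0.8742
H(X,Y,Z) = 2.7516 → H(X,Y|Z) = 1.8333

I(X;Y|Z) = 0.9696 + 0.8742 - 1.8333 = 0.0105 bits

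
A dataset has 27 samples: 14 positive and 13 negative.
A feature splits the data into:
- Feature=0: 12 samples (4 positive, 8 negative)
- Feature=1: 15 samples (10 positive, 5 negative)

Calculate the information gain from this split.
0.0807 bits

Information Gain = H(Y) - H(Y|Feature)

Before split:
P(positive) = 14/27 = 0.5185
H(Y) = 0.9990 bits

After split:
Feature=0: H = 0.9183 bits (weight = 12/27)
Feature=1: H = 0.9183 bits (weight = 15/27)
H(Y|Feature) = (12/27)×0.9183 + (15/27)×0.9183 = 0.9183 bits

Information Gain = 0.9990 - 0.9183 = 0.0807 bits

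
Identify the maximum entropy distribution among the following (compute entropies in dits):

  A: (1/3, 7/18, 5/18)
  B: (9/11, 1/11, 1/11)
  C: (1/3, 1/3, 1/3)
C

For a discrete distribution over n outcomes, entropy is maximized by the uniform distribution.

Computing entropies:
H(A) = 0.4731 dits
H(B) = 0.2606 dits
H(C) = 0.4771 dits

The uniform distribution (where all probabilities equal 1/3) achieves the maximum entropy of log_10(3) = 0.4771 dits.

Distribution C has the highest entropy.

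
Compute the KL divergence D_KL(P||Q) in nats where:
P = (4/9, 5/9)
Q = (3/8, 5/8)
0.0101 nats

KL divergence: D_KL(P||Q) = Σ p(x) log(p(x)/q(x))

Computing term by term:
  x=0: 4/9 × log_e[(4/9)/(3/8)] = 4/9 × 0.1699 = 0.0755
  x=1: 5/9 × log_e[(5/9)/(5/8)] = 5/9 × -0.1178 = -0.0654

D_KL(P||Q) = 0.0101 nats

Note: KL divergence is always non-negative and equals 0 iff P = Q.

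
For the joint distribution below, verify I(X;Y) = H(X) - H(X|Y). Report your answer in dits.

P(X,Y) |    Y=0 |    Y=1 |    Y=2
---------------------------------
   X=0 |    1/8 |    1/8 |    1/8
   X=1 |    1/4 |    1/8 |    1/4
I(X;Y) = 0.0047 dits

Mutual information has multiple equivalent forms:
- I(X;Y) = H(X) - H(X|Y)
- I(X;Y) = H(Y) - H(Y|X)
- I(X;Y) = H(X) + H(Y) - H(X,Y)

Computing all quantities:
H(X) = 0.2873, H(Y) = 0.4700, H(X,Y) = 0.7526
H(X|Y) = 0.2826, H(Y|X) = 0.4653

Verification:
H(X) - H(X|Y) = 0.2873 - 0.2826 = 0.0047
H(Y) - H(Y|X) = 0.4700 - 0.4653 = 0.0047
H(X) + H(Y) - H(X,Y) = 0.2873 + 0.4700 - 0.7526 = 0.0047

All forms give I(X;Y) = 0.0047 dits. ✓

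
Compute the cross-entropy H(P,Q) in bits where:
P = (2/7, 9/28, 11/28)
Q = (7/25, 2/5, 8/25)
1.5954 bits

Cross-entropy: H(P,Q) = -Σ p(x) log q(x)

Alternatively: H(P,Q) = H(P) + D_KL(P||Q)
H(P) = 1.5722 bits
D_KL(P||Q) = 0.0232 bits

H(P,Q) = 1.5722 + 0.0232 = 1.5954 bits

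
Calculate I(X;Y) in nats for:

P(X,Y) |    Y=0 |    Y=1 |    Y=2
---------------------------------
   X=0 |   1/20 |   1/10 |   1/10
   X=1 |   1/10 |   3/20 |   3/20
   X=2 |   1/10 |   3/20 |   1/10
0.0063 nats

Mutual information: I(X;Y) = H(X) + H(Y) - H(X,Y)

Marginals:
P(X) = (1/4, 2/5, 7/20), H(X) = 1.0805 nats
P(Y) = (1/4, 2/5, 7/20), H(Y) = 1.0805 nats

Joint entropy: H(X,Y) = 2.1548 nats

I(X;Y) = 1.0805 + 1.0805 - 2.1548 = 0.0063 nats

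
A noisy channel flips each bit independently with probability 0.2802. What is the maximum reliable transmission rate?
0.1443 bits

For a binary symmetric channel (BSC) with error probability p:
Capacity C = 1 - H(p) bits per symbol

where H(p) = -p log₂(p) - (1-p) log₂(1-p) is the binary entropy function.

H(0.2802) = 0.8557 bits
C = 1 - 0.8557 = 0.1443 bits per symbol

This means we can reliably transmit up to 0.1443 bits of information per channel use.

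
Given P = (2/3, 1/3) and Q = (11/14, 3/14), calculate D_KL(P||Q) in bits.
0.0545 bits

KL divergence: D_KL(P||Q) = Σ p(x) log(p(x)/q(x))

Computing term by term:
  x=0: 2/3 × log_2[(2/3)/(11/14)] = 2/3 × -0.2370 = -0.1580
  x=1: 1/3 × log_2[(1/3)/(3/14)] = 1/3 × 0.6374 = 0.2125

D_KL(P||Q) = 0.0545 bits

Note: KL divergence is always non-negative and equals 0 iff P = Q.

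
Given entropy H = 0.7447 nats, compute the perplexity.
2.1058

Perplexity is e^H (or exp(H) for natural log).

H = 0.7447 nats
Perplexity = e^0.7447 = 2.1058

Interpretation: The model's uncertainty is equivalent to choosing uniformly among 2.1 options.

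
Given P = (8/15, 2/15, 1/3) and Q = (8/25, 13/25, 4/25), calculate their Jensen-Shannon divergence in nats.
0.0902 nats

Jensen-Shannon divergence is:
JSD(P||Q) = 0.5 × D_KL(P||M) + 0.5 × D_KL(Q||M)
where M = 0.5 × (P + Q) is the mixture distribution.

M = 0.5 × (8/15, 2/15, 1/3) + 0.5 × (8/25, 13/25, 4/25) = (0.426667, 0.326667, 0.246667)

D_KL(P||M) = 0.0999 nats
D_KL(Q||M) = 0.0804 nats

JSD(P||Q) = 0.5 × 0.0999 + 0.5 × 0.0804 = 0.0902 nats

Unlike KL divergence, JSD is symmetric and bounded: 0 ≤ JSD ≤ log(2).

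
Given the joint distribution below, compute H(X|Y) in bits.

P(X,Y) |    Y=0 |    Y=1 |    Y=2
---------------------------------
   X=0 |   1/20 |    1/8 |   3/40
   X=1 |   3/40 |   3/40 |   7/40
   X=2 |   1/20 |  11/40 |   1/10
1.4521 bits

Using the chain rule: H(X|Y) = H(X,Y) - H(Y)

First, compute H(X,Y) = 2.9324 bits

Marginal P(Y) = (7/40, 19/40, 7/20)
H(Y) = 1.4803 bits

H(X|Y) = H(X,Y) - H(Y) = 2.9324 - 1.4803 = 1.4521 bits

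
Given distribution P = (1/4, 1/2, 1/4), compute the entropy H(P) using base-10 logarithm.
0.4515 dits

Shannon entropy is H(X) = -Σ p(x) log p(x).

For P = (1/4, 1/2, 1/4):
H = -1/4 × log_10(1/4) -1/2 × log_10(1/2) -1/4 × log_10(1/4)
H = 0.4515 dits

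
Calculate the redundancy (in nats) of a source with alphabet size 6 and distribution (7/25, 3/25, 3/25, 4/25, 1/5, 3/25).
0.0569 nats

Redundancy measures how far a source is from maximum entropy:
R = H_max - H(X)

Maximum entropy for 6 symbols: H_max = log_e(6) = 1.7918 nats
Actual entropy: H(X) = 1.7348 nats
Redundancy: R = 1.7918 - 1.7348 = 0.0569 nats

This redundancy represents potential for compression: the source could be compressed by 0.0569 nats per symbol.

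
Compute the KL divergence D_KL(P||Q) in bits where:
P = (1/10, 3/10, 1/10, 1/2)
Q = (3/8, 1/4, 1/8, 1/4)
0.3560 bits

KL divergence: D_KL(P||Q) = Σ p(x) log(p(x)/q(x))

Computing term by term:
  x=0: 1/10 × log_2[(1/10)/(3/8)] = 1/10 × -1.9069 = -0.1907
  x=1: 3/10 × log_2[(3/10)/(1/4)] = 3/10 × 0.2630 = 0.0789
  x=2: 1/10 × log_2[(1/10)/(1/8)] = 1/10 × -0.3219 = -0.0322
  x=3: 1/2 × log_2[(1/2)/(1/4)] = 1/2 × 1.0000 = 0.5000

D_KL(P||Q) = 0.3560 bits

Note: KL divergence is always non-negative and equals 0 iff P = Q.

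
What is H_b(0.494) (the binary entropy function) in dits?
0.3010 dits

The binary entropy function is:
H(p) = -p log(p) - (1-p) log(1-p)

H(0.494) = -0.494 × log_10(0.494) - 0.506 × log_10(0.506)
H(0.494) = 0.3010 dits

Note: Binary entropy is maximized at p=0.5 (H=1 bit) and minimized at p=0 or p=1 (H=0).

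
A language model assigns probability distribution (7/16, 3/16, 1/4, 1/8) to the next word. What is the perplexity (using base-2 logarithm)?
3.6040

Perplexity is 2^H (or exp(H) for natural log).

First, H = -Σ p log p = 1.8496 bits
Perplexity = 2^1.8496 = 3.6040

Interpretation: The model's uncertainty is equivalent to choosing uniformly among 3.6 options.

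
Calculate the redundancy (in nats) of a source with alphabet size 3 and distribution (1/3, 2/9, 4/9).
0.0378 nats

Redundancy measures how far a source is from maximum entropy:
R = H_max - H(X)

Maximum entropy for 3 symbols: H_max = log_e(3) = 1.0986 nats
Actual entropy: H(X) = 1.0609 nats
Redundancy: R = 1.0986 - 1.0609 = 0.0378 nats

This redundancy represents potential for compression: the source could be compressed by 0.0378 nats per symbol.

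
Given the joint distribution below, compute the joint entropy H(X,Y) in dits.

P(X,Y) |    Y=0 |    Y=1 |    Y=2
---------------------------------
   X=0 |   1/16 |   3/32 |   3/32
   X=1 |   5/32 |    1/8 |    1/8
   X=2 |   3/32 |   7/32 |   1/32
0.9076 dits

Joint entropy is H(X,Y) = -Σ_{x,y} p(x,y) log p(x,y).

Summing over all non-zero entries:
H(X,Y) = -[1/16·log_10(1/16) + 3/32·log_10(3/32) + 3/32·log_10(3/32) + 5/32·log_10(5/32) + 1/8·log_10(1/8) + 1/8·log_10(1/8) + 3/32·log_10(3/32) + 7/32·log_10(7/32) + 1/32·log_10(1/32)]
H(X,Y) = 0.9076 dits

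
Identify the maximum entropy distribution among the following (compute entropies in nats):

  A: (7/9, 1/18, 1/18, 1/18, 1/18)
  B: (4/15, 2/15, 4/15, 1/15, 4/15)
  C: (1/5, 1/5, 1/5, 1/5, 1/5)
C

For a discrete distribution over n outcomes, entropy is maximized by the uniform distribution.

Computing entropies:
H(A) = 0.8378 nats
H(B) = 1.5066 nats
H(C) = 1.6094 nats

The uniform distribution (where all probabilities equal 1/5) achieves the maximum entropy of log_e(5) = 1.6094 nats.

Distribution C has the highest entropy.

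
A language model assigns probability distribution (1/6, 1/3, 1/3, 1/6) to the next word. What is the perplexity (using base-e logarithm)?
3.7798

Perplexity is e^H (or exp(H) for natural log).

First, H = -Σ p log p = 1.3297 nats
Perplexity = e^1.3297 = 3.7798

Interpretation: The model's uncertainty is equivalent to choosing uniformly among 3.8 options.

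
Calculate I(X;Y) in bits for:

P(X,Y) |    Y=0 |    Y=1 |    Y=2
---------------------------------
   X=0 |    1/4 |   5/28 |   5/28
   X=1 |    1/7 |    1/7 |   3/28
0.0039 bits

Mutual information: I(X;Y) = H(X) + H(Y) - H(X,Y)

Marginals:
P(X) = (17/28, 11/28), H(X) = 0.9666 bits
P(Y) = (11/28, 9/28, 2/7), H(Y) = 1.5722 bits

Joint entropy: H(X,Y) = 2.5350 bits

I(X;Y) = 0.9666 + 1.5722 - 2.5350 = 0.0039 bits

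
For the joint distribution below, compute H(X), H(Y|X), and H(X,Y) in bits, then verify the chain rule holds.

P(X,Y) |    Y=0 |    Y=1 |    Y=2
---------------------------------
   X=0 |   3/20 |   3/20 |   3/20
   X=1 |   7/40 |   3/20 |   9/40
H(X,Y) = 2.5664, H(X) = 0.9928, H(Y|X) = 1.5737 (all in bits)

Chain rule: H(X,Y) = H(X) + H(Y|X)

Left side — joint entropy directly:
H(X,Y) = -Σ p(x,y) log p(x,y) = 2.5664 bits

Right side — compute H(Y|X) from the conditional distributions:
P(X) = (9/20, 11/20), so H(X) = 0.9928 bits
H(Y|X) = Σ_x P(X=x) · H(Y|X=x):
  P(Y|X=0) = (1/3, 1/3, 1/3), H(Y|X=0) = 1.5850, weight P(X=0) = 9/20
  P(Y|X=1) = (7/22, 3/11, 9/22), H(Y|X=1) = 1.5644, weight P(X=1) = 11/20
H(Y|X) = 1.5737 bits

H(X) + H(Y|X) = 0.9928 + 1.5737 = 2.5664 bits

Both sides equal 2.5664 bits. ✓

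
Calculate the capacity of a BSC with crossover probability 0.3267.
0.0885 bits

For a binary symmetric channel (BSC) with error probability p:
Capacity C = 1 - H(p) bits per symbol

where H(p) = -p log₂(p) - (1-p) log₂(1-p) is the binary entropy function.

H(0.3267) = 0.9115 bits
C = 1 - 0.9115 = 0.0885 bits per symbol

This means we can reliably transmit up to 0.0885 bits of information per channel use.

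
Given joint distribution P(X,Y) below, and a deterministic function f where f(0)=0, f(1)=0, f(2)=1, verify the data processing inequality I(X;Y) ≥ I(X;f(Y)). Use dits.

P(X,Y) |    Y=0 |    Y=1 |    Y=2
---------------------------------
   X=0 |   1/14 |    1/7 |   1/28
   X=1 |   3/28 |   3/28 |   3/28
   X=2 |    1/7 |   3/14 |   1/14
I(X;Y) = 0.0111, I(X;f(Y)) = 0.0084, inequality holds: 0.0111 ≥ 0.0084

Data Processing Inequality: For any Markov chain X → Y → Z, we have I(X;Y) ≥ I(X;Z).

Here Z = f(Y) is a deterministic function of Y, forming X → Y → Z.

Original I(X;Y) = 0.0111 dits

After applying f:
P(X,Z) where Z=f(Y):
- P(X,Z=0) = P(X,Y=0) + P(X,Y=1)
- P(X,Z=1) = P(X,Y=2)

I(X;Z) = I(X;f(Y)) = 0.0084 dits

Verification: 0.0111 ≥ 0.0084 ✓

Information cannot be created by processing; the function f can only lose information about X.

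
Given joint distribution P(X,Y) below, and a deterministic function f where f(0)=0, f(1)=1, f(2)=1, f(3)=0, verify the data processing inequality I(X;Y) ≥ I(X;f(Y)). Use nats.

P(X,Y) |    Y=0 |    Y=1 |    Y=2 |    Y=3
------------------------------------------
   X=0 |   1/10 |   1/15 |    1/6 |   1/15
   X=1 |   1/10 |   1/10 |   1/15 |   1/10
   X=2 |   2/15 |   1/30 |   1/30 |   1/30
I(X;Y) = 0.0664, I(X;f(Y)) = 0.0270, inequality holds: 0.0664 ≥ 0.0270

Data Processing Inequality: For any Markov chain X → Y → Z, we have I(X;Y) ≥ I(X;Z).

Here Z = f(Y) is a deterministic function of Y, forming X → Y → Z.

Original I(X;Y) = 0.0664 nats

After applying f:
P(X,Z) where Z=f(Y):
- P(X,Z=0) = P(X,Y=0) + P(X,Y=3)
- P(X,Z=1) = P(X,Y=1) + P(X,Y=2)

I(X;Z) = I(X;f(Y)) = 0.0270 nats

Verification: 0.0664 ≥ 0.0270 ✓

Information cannot be created by processing; the function f can only lose information about X.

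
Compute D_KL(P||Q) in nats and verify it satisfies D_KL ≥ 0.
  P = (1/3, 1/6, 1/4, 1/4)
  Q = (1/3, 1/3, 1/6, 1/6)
0.0872 nats

KL divergence satisfies the Gibbs inequality: D_KL(P||Q) ≥ 0 for all distributions P, Q.

D_KL(P||Q) = Σ p(x) log(p(x)/q(x))
Term by term:
  x=0: 1/3 × log_e[(1/3)/(1/3)] = 0.0000
  x=1: 1/6 × log_e[(1/6)/(1/3)] = -0.1155
  x=2: 1/4 × log_e[(1/4)/(1/6)] = 0.1014
  x=3: 1/4 × log_e[(1/4)/(1/6)] = 0.1014
D_KL(P||Q) = 0.0872 nats

D_KL(P||Q) = 0.0872 ≥ 0 ✓

This non-negativity is a fundamental property: relative entropy cannot be negative because it measures how different Q is from P.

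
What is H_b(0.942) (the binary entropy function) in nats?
0.2214 nats

The binary entropy function is:
H(p) = -p log(p) - (1-p) log(1-p)

H(0.942) = -0.942 × log_e(0.942) - 0.058 × log_e(0.058)
H(0.942) = 0.2214 nats

Note: Binary entropy is maximized at p=0.5 (H=1 bit) and minimized at p=0 or p=1 (H=0).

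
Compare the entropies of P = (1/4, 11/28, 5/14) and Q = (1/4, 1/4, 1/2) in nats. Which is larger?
P

Computing entropies in nats:
H(P) = 1.0813
H(Q) = 1.0397

Distribution P has higher entropy.

Intuition: The distribution closer to uniform (more spread out) has higher entropy.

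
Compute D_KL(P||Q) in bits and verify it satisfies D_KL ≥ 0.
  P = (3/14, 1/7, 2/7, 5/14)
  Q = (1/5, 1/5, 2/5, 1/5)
0.1120 bits

KL divergence satisfies the Gibbs inequality: D_KL(P||Q) ≥ 0 for all distributions P, Q.

D_KL(P||Q) = Σ p(x) log(p(x)/q(x))
Term by term:
  x=0: 3/14 × log_2[(3/14)/(1/5)] = 0.0213
  x=1: 1/7 × log_2[(1/7)/(1/5)] = -0.0693
  x=2: 2/7 × log_2[(2/7)/(2/5)] = -0.1387
  x=3: 5/14 × log_2[(5/14)/(1/5)] = 0.2988
D_KL(P||Q) = 0.1120 bits

D_KL(P||Q) = 0.1120 ≥ 0 ✓

This non-negativity is a fundamental property: relative entropy cannot be negative because it measures how different Q is from P.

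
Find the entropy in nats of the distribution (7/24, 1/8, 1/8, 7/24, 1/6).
1.5372 nats

Shannon entropy is H(X) = -Σ p(x) log p(x).

For P = (7/24, 1/8, 1/8, 7/24, 1/6):
H = -7/24 × log_e(7/24) -1/8 × log_e(1/8) -1/8 × log_e(1/8) -7/24 × log_e(7/24) -1/6 × log_e(1/6)
H = 1.5372 nats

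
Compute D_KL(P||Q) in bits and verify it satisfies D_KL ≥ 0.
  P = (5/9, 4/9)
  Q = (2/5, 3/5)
0.0709 bits

KL divergence satisfies the Gibbs inequality: D_KL(P||Q) ≥ 0 for all distributions P, Q.

D_KL(P||Q) = Σ p(x) log(p(x)/q(x))
Term by term:
  x=0: 5/9 × log_2[(5/9)/(2/5)] = 0.2633
  x=1: 4/9 × log_2[(4/9)/(3/5)] = -0.1924
D_KL(P||Q) = 0.0709 bits

D_KL(P||Q) = 0.0709 ≥ 0 ✓

This non-negativity is a fundamental property: relative entropy cannot be negative because it measures how different Q is from P.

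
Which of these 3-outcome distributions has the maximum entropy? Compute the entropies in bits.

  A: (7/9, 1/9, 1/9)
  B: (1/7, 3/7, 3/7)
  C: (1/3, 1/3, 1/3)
C

For a discrete distribution over n outcomes, entropy is maximized by the uniform distribution.

Computing entropies:
H(A) = 0.9864 bits
H(B) = 1.4488 bits
H(C) = 1.5850 bits

The uniform distribution (where all probabilities equal 1/3) achieves the maximum entropy of log_2(3) = 1.5850 bits.

Distribution C has the highest entropy.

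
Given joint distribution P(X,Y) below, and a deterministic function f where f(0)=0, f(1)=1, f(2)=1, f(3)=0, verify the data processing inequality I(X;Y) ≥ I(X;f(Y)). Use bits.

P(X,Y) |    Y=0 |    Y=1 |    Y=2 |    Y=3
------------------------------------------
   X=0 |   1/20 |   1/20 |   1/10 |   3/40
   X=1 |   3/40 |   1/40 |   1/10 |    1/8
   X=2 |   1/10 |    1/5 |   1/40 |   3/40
I(X;Y) = 0.1856, I(X;f(Y)) = 0.0188, inequality holds: 0.1856 ≥ 0.0188

Data Processing Inequality: For any Markov chain X → Y → Z, we have I(X;Y) ≥ I(X;Z).

Here Z = f(Y) is a deterministic function of Y, forming X → Y → Z.

Original I(X;Y) = 0.1856 bits

After applying f:
P(X,Z) where Z=f(Y):
- P(X,Z=0) = P(X,Y=0) + P(X,Y=3)
- P(X,Z=1) = P(X,Y=1) + P(X,Y=2)

I(X;Z) = I(X;f(Y)) = 0.0188 bits

Verification: 0.1856 ≥ 0.0188 ✓

Information cannot be created by processing; the function f can only lose information about X.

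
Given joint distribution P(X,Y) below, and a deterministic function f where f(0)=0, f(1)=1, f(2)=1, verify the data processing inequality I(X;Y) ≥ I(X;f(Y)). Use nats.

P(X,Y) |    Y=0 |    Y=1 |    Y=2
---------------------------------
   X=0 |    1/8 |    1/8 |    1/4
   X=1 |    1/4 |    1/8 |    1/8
I(X;Y) = 0.0425, I(X;f(Y)) = 0.0338, inequality holds: 0.0425 ≥ 0.0338

Data Processing Inequality: For any Markov chain X → Y → Z, we have I(X;Y) ≥ I(X;Z).

Here Z = f(Y) is a deterministic function of Y, forming X → Y → Z.

Original I(X;Y) = 0.0425 nats

After applying f:
P(X,Z) where Z=f(Y):
- P(X,Z=0) = P(X,Y=0)
- P(X,Z=1) = P(X,Y=1) + P(X,Y=2)

I(X;Z) = I(X;f(Y)) = 0.0338 nats

Verification: 0.0425 ≥ 0.0338 ✓

Information cannot be created by processing; the function f can only lose information about X.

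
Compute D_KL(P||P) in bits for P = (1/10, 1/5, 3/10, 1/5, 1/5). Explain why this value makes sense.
0.0000 bits

KL divergence satisfies the Gibbs inequality: D_KL(P||Q) ≥ 0 for all distributions P, Q.

D_KL(P||Q) = Σ p(x) log(p(x)/q(x))
Each term is p(x) × log_2(p(x)/p(x)) = p(x) × log_2(1) = 0, so the sum is 0.
D_KL(P||Q) = 0.0000 bits

When P = Q, the KL divergence is exactly 0, as there is no 'divergence' between identical distributions.

This non-negativity is a fundamental property: relative entropy cannot be negative because it measures how different Q is from P.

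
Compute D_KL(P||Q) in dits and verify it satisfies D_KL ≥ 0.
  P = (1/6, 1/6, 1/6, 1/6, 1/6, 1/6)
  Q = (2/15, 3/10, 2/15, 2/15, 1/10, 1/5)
0.0297 dits

KL divergence satisfies the Gibbs inequality: D_KL(P||Q) ≥ 0 for all distributions P, Q.

D_KL(P||Q) = Σ p(x) log(p(x)/q(x))
Term by term:
  x=0: 1/6 × log_10[(1/6)/(2/15)] = 0.0162
  x=1: 1/6 × log_10[(1/6)/(3/10)] = -0.0425
  x=2: 1/6 × log_10[(1/6)/(2/15)] = 0.0162
  x=3: 1/6 × log_10[(1/6)/(2/15)] = 0.0162
  x=4: 1/6 × log_10[(1/6)/(1/10)] = 0.0370
  x=5: 1/6 × log_10[(1/6)/(1/5)] = -0.0132
D_KL(P||Q) = 0.0297 dits

D_KL(P||Q) = 0.0297 ≥ 0 ✓

This non-negativity is a fundamental property: relative entropy cannot be negative because it measures how different Q is from P.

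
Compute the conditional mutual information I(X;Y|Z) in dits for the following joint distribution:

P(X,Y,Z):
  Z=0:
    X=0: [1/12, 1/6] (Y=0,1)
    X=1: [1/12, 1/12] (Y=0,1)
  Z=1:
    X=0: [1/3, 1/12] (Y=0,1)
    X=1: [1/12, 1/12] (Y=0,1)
0.0133 dits

Conditional mutual information: I(X;Y|Z) = H(X|Z) + H(Y|Z) - H(X,Y|Z)

H(Z) = 0.2950
H(X,Z) = 0.5683 → H(X|Z) = 0.2734
H(Y,Z) = 0.5683 → H(Y|Z) = 0.2734
H(X,Y,Z) = 0.8283 → H(X,Y|Z) = 0.5334

I(X;Y|Z) = 0.2734 + 0.2734 - 0.5334 = 0.0133 dits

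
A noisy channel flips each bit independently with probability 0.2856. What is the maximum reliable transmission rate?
0.1370 bits

For a binary symmetric channel (BSC) with error probability p:
Capacity C = 1 - H(p) bits per symbol

where H(p) = -p log₂(p) - (1-p) log₂(1-p) is the binary entropy function.

H(0.2856) = 0.8630 bits
C = 1 - 0.8630 = 0.1370 bits per symbol

This means we can reliably transmit up to 0.1370 bits of information per channel use.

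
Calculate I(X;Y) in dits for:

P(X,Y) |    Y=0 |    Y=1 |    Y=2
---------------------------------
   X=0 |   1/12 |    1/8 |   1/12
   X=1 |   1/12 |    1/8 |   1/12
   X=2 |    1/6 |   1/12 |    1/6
0.0129 dits

Mutual information: I(X;Y) = H(X) + H(Y) - H(X,Y)

Marginals:
P(X) = (7/24, 7/24, 5/12), H(X) = 0.4706 dits
P(Y) = (1/3, 1/3, 1/3), H(Y) = 0.4771 dits

Joint entropy: H(X,Y) = 0.9348 dits

I(X;Y) = 0.4706 + 0.4771 - 0.9348 = 0.0129 dits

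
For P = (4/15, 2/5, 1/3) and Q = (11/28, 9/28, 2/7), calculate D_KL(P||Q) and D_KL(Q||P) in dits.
D_KL(P||Q) = 0.0154, D_KL(Q||P) = 0.0164

KL divergence is not symmetric: D_KL(P||Q) ≠ D_KL(Q||P) in general.

D_KL(P||Q) = 0.0154 dits
D_KL(Q||P) = 0.0164 dits

No, they are not equal!

This asymmetry is why KL divergence is not a true distance metric.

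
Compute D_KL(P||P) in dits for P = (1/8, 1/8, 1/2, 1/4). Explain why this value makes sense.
0.0000 dits

KL divergence satisfies the Gibbs inequality: D_KL(P||Q) ≥ 0 for all distributions P, Q.

D_KL(P||Q) = Σ p(x) log(p(x)/q(x))
Each term is p(x) × log_10(p(x)/p(x)) = p(x) × log_10(1) = 0, so the sum is 0.
D_KL(P||Q) = 0.0000 dits

When P = Q, the KL divergence is exactly 0, as there is no 'divergence' between identical distributions.

This non-negativity is a fundamental property: relative entropy cannot be negative because it measures how different Q is from P.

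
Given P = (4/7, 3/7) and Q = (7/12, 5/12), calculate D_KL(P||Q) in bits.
0.0004 bits

KL divergence: D_KL(P||Q) = Σ p(x) log(p(x)/q(x))

Computing term by term:
  x=0: 4/7 × log_2[(4/7)/(7/12)] = 4/7 × -0.0297 = -0.0170
  x=1: 3/7 × log_2[(3/7)/(5/12)] = 3/7 × 0.0406 = 0.0174

D_KL(P||Q) = 0.0004 bits

Note: KL divergence is always non-negative and equals 0 iff P = Q.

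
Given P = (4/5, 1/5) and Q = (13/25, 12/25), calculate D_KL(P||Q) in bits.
0.2446 bits

KL divergence: D_KL(P||Q) = Σ p(x) log(p(x)/q(x))

Computing term by term:
  x=0: 4/5 × log_2[(4/5)/(13/25)] = 4/5 × 0.6215 = 0.4972
  x=1: 1/5 × log_2[(1/5)/(12/25)] = 1/5 × -1.2630 = -0.2526

D_KL(P||Q) = 0.2446 bits

Note: KL divergence is always non-negative and equals 0 iff P = Q.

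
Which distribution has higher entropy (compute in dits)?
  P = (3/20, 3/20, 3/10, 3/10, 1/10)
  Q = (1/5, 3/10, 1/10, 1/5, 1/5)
Q

Computing entropies in dits:
H(P) = 0.6609
H(Q) = 0.6762

Distribution Q has higher entropy.

Intuition: The distribution closer to uniform (more spread out) has higher entropy.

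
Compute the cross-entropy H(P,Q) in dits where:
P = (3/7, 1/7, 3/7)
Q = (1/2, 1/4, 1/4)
0.4730 dits

Cross-entropy: H(P,Q) = -Σ p(x) log q(x)

Alternatively: H(P,Q) = H(P) + D_KL(P||Q)
H(P) = 0.4361 dits
D_KL(P||Q) = 0.0369 dits

H(P,Q) = 0.4361 + 0.0369 = 0.4730 dits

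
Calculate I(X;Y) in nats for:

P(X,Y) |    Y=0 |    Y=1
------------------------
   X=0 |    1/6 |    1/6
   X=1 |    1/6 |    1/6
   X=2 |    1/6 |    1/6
0.0000 nats

Mutual information: I(X;Y) = H(X) + H(Y) - H(X,Y)

Marginals:
P(X) = (1/3, 1/3, 1/3), H(X) = 1.0986 nats
P(Y) = (1/2, 1/2), H(Y) = 0.6931 nats

Joint entropy: H(X,Y) = 1.7918 nats

I(X;Y) = 1.0986 + 0.6931 - 1.7918 = 0.0000 nats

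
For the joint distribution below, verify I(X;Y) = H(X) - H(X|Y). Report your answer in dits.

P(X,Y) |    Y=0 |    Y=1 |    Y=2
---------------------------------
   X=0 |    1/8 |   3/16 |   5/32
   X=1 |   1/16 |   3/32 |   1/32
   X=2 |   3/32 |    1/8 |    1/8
I(X;Y) = 0.0057 dits

Mutual information has multiple equivalent forms:
- I(X;Y) = H(X) - H(X|Y)
- I(X;Y) = H(Y) - H(Y|X)
- I(X;Y) = H(X) + H(Y) - H(X,Y)

Computing all quantities:
H(X) = 0.4500, H(Y) = 0.4717, H(X,Y) = 0.9160
H(X|Y) = 0.4443, H(Y|X) = 0.4660

Verification:
H(X) - H(X|Y) = 0.4500 - 0.4443 = 0.0057
H(Y) - H(Y|X) = 0.4717 - 0.4660 = 0.0057
H(X) + H(Y) - H(X,Y) = 0.4500 + 0.4717 - 0.9160 = 0.0057

All forms give I(X;Y) = 0.0057 dits. ✓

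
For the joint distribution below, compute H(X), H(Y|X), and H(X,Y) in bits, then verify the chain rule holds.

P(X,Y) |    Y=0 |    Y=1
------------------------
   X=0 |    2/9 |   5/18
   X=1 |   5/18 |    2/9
H(X,Y) = 1.9911, H(X) = 1.0000, H(Y|X) = 0.9911 (all in bits)

Chain rule: H(X,Y) = H(X) + H(Y|X)

Left side — joint entropy directly:
H(X,Y) = -Σ p(x,y) log p(x,y) = 1.9911 bits

Right side — compute H(Y|X) from the conditional distributions:
P(X) = (1/2, 1/2), so H(X) = 1.0000 bits
H(Y|X) = Σ_x P(X=x) · H(Y|X=x):
  P(Y|X=0) = (4/9, 5/9), H(Y|X=0) = 0.9911, weight P(X=0) = 1/2
  P(Y|X=1) = (5/9, 4/9), H(Y|X=1) = 0.9911, weight P(X=1) = 1/2
H(Y|X) = 0.9911 bits

H(X) + H(Y|X) = 1.0000 + 0.9911 = 1.9911 bits

Both sides equal 1.9911 bits. ✓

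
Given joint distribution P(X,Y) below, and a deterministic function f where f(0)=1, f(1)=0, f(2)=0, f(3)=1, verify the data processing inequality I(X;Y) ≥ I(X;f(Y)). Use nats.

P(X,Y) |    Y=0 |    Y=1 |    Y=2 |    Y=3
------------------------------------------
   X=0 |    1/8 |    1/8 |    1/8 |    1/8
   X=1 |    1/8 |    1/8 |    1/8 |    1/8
I(X;Y) = 0.0000, I(X;f(Y)) = 0.0000, inequality holds: 0.0000 ≥ 0.0000

Data Processing Inequality: For any Markov chain X → Y → Z, we have I(X;Y) ≥ I(X;Z).

Here Z = f(Y) is a deterministic function of Y, forming X → Y → Z.

Original I(X;Y) = 0.0000 nats

After applying f:
P(X,Z) where Z=f(Y):
- P(X,Z=0) = P(X,Y=1) + P(X,Y=2)
- P(X,Z=1) = P(X,Y=0) + P(X,Y=3)

I(X;Z) = I(X;f(Y)) = 0.0000 nats

Verification: 0.0000 ≥ 0.0000 ✓

Information cannot be created by processing; the function f can only lose information about X.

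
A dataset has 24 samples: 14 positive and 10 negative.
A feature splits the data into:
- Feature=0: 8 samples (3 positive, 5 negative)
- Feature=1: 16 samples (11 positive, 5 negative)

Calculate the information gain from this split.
0.0644 bits

Information Gain = H(Y) - H(Y|Feature)

Before split:
P(positive) = 14/24 = 0.5833
H(Y) = 0.9799 bits

After split:
Feature=0: H = 0.9544 bits (weight = 8/24)
Feature=1: H = 0.8960 bits (weight = 16/24)
H(Y|Feature) = (8/24)×0.9544 + (16/24)×0.8960 = 0.9155 bits

Information Gain = 0.9799 - 0.9155 = 0.0644 bits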